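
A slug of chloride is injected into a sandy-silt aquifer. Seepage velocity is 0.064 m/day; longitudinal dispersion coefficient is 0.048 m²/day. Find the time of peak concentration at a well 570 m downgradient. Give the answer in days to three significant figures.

8890 days

For the 1D instantaneous-source solution, setting ∂C/∂t = 0 at fixed x gives v²t² + 2Dt − x² = 0, so t = (√(D² + v²x²) − D)/v².
√(D² + v²x²) = √(0.048² + 0.064² × 570²) = 36.48; v² = 0.004096.
t = (36.48 − 0.048)/0.004096 = 8890 days (vs. the pure-advection estimate x/v = 8910 d).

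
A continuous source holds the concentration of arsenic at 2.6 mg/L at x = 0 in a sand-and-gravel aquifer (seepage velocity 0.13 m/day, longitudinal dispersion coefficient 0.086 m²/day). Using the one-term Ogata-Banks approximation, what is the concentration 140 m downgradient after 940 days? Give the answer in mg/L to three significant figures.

For a continuous step input, C/C₀ ≈ ½·erfc((x−vt)/(2√(Dt))).
vt = 0.13 × 940 = 122.2 m and 2√(Dt) = 2√(0.086 × 940) = 17.98 m.
Argument (x−vt)/(2√(Dt)) = (140 − 122.2)/17.98 = 0.9900; ½·erfc(0.9900) = 0.08075.
C = 2.6 × 0.08075 = 0.210 mg/L.

0.210 mg/L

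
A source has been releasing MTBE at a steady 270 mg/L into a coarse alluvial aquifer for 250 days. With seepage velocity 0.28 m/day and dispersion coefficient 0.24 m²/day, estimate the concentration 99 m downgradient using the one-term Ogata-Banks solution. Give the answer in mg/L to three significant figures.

For a continuous step input, C/C₀ ≈ ½·erfc((x−vt)/(2√(Dt))).
vt = 0.28 × 250 = 70 m and 2√(Dt) = 2√(0.24 × 250) = 15.49 m.
Argument (x−vt)/(2√(Dt)) = (99 − 70)/15.49 = 1.872; ½·erfc(1.872) = 0.004056.
C = 270 × 0.004056 = 1.10 mg/L.

1.10 mg/L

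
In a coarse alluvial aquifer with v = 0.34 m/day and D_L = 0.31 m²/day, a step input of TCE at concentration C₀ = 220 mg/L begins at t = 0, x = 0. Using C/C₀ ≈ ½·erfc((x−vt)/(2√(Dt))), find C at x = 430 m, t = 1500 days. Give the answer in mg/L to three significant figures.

219 mg/L

For a continuous step input, C/C₀ ≈ ½·erfc((x−vt)/(2√(Dt))).
vt = 0.34 × 1500 = 510 m and 2√(Dt) = 2√(0.31 × 1500) = 43.13 m.
Argument (x−vt)/(2√(Dt)) = (430 − 510)/43.13 = -1.855; ½·erfc(-1.855) = 0.9956.
C = 220 × 0.9956 = 219 mg/L.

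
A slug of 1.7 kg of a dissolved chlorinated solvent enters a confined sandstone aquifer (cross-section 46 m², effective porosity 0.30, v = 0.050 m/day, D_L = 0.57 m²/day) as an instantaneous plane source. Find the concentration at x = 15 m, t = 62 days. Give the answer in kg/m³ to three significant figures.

0.00215 kg/m³

For an instantaneous plane source, C(x,t) = M/(n_e·A·√(4πDt)) · exp(−(x−vt)²/(4Dt)), with n_e·A the pore (flow) area.
Plume center vt = 0.050 × 62 = 3.1 m, so the well at 15 m is 11.9 m downgradient of the peak.
√(4πDt) = 21.07 m, giving peak height M/(n_e·A·√(4πDt)) = 1.7/(0.30 × 46 × 21.07) = 0.005847 kg/m³.
(x−vt)²/(4Dt) = (11.9)²/(4 × 0.57 × 62) = 1.002; exp(−1.002) = 0.3671.
C = 0.005847 × 0.3671 = 0.00215 kg/m³.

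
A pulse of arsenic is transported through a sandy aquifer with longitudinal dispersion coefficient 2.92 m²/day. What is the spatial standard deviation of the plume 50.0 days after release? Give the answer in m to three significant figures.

Dispersive spreading gives a Gaussian with σ² = 2Dt; advection only shifts the center.
σ = √(2 × 2.92 × 50.0) = 17.1 m.

17.1 m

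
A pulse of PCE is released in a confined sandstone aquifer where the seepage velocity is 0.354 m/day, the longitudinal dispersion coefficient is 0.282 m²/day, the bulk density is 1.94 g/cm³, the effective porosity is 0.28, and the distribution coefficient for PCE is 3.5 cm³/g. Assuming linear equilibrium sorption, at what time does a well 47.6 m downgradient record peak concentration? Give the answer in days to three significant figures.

Retardation factor R = 1 + ρ_b·K_d/n = 1 + 1.94 × 3.5/0.28 = 25.25.
Sorption retards both mechanisms: v_R = v/R = 0.01402 m/day, D_R = D/R = 0.01117 m²/day.
Peak time from v_R²t² + 2D_R t − x² = 0: t = (√(D_R² + v_R²x²) − D_R)/v_R².
√(D_R² + v_R²x²) = √(0.01117² + 0.01402² × 47.6²) = 0.6674; v_R² = 0.0001966.
t = (0.6674 − 0.01117)/0.0001966 = 3340 days.

3340 days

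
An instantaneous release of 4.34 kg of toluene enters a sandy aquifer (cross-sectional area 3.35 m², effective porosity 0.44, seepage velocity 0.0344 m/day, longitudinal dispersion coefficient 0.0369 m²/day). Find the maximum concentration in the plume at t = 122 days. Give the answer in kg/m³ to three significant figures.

0.391 kg/m³

The peak of an instantaneous 1D plume sits at x = vt; there the Gaussian factor is 1 and C_max = M/(n_e·A·√(4πDt)), where n_e·A is the pore area the mass is dissolved in.
√(4πDt) = √(4π × 0.0369 × 122) = 7.521 m, so C_max = 4.34/(0.44 × 3.35 × 7.521) = 0.391 kg/m³.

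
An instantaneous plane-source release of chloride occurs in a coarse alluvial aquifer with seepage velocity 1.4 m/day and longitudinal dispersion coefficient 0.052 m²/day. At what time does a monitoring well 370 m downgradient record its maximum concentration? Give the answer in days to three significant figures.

264 days

For the 1D instantaneous-source solution, setting ∂C/∂t = 0 at fixed x gives v²t² + 2Dt − x² = 0, so t = (√(D² + v²x²) − D)/v².
√(D² + v²x²) = √(0.052² + 1.4² × 370²) = 518.0; v² = 1.96.
t = (518.0 − 0.052)/1.96 = 264 days (vs. the pure-advection estimate x/v = 264 d).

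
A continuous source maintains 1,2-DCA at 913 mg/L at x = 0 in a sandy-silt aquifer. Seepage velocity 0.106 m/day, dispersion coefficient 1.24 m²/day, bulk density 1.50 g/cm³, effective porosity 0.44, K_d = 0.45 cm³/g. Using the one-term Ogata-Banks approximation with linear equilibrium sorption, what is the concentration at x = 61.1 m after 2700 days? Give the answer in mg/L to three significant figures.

Retardation factor R = 1 + ρ_b·K_d/n = 1 + 1.50 × 0.45/0.44 = 2.534.
Sorption retards both mechanisms: v_R = v/R = 0.04183 m/day, D_R = D/R = 0.4893 m²/day.
v_R·t = 0.04183 × 2700 = 112.941 m; 2√(D_R t) = 72.69 m; argument = (61.1 − 112.941)/72.69 = -0.7132.
C = C₀ × ½·erfc(-0.7132) = 913 × 0.8434 = 770 mg/L.

770 mg/L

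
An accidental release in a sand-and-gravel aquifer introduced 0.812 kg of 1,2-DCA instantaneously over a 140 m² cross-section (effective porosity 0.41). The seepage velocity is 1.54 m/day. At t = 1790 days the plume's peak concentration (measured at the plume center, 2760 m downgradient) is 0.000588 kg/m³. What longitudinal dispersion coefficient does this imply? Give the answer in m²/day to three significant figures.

0.0257 m²/day

At the plume center C_max = M/(n_e·A·√(4πDt)), so D = M²/(4πt·(n_e·A·C_max)²).
n_e·A·C_max = 0.41 × 140 × 0.000588 = 0.03375 kg/m.
D = 0.812²/(4π × 1790 × 0.03375²) = 0.0257 m²/day.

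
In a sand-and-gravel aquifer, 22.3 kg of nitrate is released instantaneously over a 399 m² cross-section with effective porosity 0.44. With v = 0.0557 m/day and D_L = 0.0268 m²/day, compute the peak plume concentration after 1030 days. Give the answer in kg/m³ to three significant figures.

0.00682 kg/m³

The peak of an instantaneous 1D plume sits at x = vt; there the Gaussian factor is 1 and C_max = M/(n_e·A·√(4πDt)), where n_e·A is the pore area the mass is dissolved in.
√(4πDt) = √(4π × 0.0268 × 1030) = 18.62 m, so C_max = 22.3/(0.44 × 399 × 18.62) = 0.00682 kg/m³.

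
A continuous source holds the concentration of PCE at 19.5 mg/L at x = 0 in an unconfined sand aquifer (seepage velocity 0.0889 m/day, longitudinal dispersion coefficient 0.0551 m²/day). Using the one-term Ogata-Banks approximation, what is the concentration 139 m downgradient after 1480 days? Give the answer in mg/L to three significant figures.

5.47 mg/L

For a continuous step input, C/C₀ ≈ ½·erfc((x−vt)/(2√(Dt))).
vt = 0.0889 × 1480 = 131.572 m and 2√(Dt) = 2√(0.0551 × 1480) = 18.06 m.
Argument (x−vt)/(2√(Dt)) = (139 − 131.572)/18.06 = 0.4113; ½·erfc(0.4113) = 0.2804.
C = 19.5 × 0.2804 = 5.47 mg/L.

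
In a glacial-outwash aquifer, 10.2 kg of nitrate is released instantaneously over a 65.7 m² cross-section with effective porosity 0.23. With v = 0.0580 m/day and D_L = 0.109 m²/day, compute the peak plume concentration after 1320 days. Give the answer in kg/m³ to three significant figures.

The peak of an instantaneous 1D plume sits at x = vt; there the Gaussian factor is 1 and C_max = M/(n_e·A·√(4πDt)), where n_e·A is the pore area the mass is dissolved in.
√(4πDt) = √(4π × 0.109 × 1320) = 42.52 m, so C_max = 10.2/(0.23 × 65.7 × 42.52) = 0.0159 kg/m³.

0.0159 kg/m³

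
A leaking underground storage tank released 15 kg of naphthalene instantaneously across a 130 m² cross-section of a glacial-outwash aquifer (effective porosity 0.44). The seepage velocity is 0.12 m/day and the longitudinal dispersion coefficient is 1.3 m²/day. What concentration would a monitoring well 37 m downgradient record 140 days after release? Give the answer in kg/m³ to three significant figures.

0.00313 kg/m³

For an instantaneous plane source, C(x,t) = M/(n_e·A·√(4πDt)) · exp(−(x−vt)²/(4Dt)), with n_e·A the pore (flow) area.
Plume center vt = 0.12 × 140 = 16.8 m, so the well at 37 m is 20.2 m downgradient of the peak.
√(4πDt) = 47.82 m, giving peak height M/(n_e·A·√(4πDt)) = 15/(0.44 × 130 × 47.82) = 0.005484 kg/m³.
(x−vt)²/(4Dt) = (20.2)²/(4 × 1.3 × 140) = 0.5605; exp(−0.5605) = 0.5709.
C = 0.005484 × 0.5709 = 0.00313 kg/m³.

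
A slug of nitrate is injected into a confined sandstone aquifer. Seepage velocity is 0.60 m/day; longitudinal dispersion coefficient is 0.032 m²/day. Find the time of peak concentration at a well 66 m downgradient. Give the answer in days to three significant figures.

110 days

For the 1D instantaneous-source solution, setting ∂C/∂t = 0 at fixed x gives v²t² + 2Dt − x² = 0, so t = (√(D² + v²x²) − D)/v².
√(D² + v²x²) = √(0.032² + 0.60² × 66²) = 39.60; v² = 0.36.
t = (39.60 − 0.032)/0.36 = 110 days (vs. the pure-advection estimate x/v = 110 d).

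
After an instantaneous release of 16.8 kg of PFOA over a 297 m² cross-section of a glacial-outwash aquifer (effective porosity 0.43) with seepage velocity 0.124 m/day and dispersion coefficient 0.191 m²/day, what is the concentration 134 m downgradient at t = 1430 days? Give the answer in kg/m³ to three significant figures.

For an instantaneous plane source, C(x,t) = M/(n_e·A·√(4πDt)) · exp(−(x−vt)²/(4Dt)), with n_e·A the pore (flow) area.
Plume center vt = 0.124 × 1430 = 177.32 m, so the well at 134 m is 43.32 m upgradient of the peak.
√(4πDt) = 58.59 m, giving peak height M/(n_e·A·√(4πDt)) = 16.8/(0.43 × 297 × 58.59) = 0.002245 kg/m³.
(x−vt)²/(4Dt) = (-43.32)²/(4 × 0.191 × 1430) = 1.718; exp(−1.718) = 0.1794.
C = 0.002245 × 0.1794 = 0.000403 kg/m³.

0.000403 kg/m³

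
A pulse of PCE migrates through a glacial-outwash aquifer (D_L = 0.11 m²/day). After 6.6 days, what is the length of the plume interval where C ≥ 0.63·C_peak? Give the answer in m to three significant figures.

2.32 m

The plume is Gaussian with σ = √(2Dt) = √(2 × 0.11 × 6.6) = 1.205 m.
C/C_peak = exp(−Δx²/(2σ²)) = 0.63 ⇒ Δx = σ·√(−2 ln 0.63) = 1.205 × 0.9613 = 1.158 m.
Width = 2Δx = 2.32 m.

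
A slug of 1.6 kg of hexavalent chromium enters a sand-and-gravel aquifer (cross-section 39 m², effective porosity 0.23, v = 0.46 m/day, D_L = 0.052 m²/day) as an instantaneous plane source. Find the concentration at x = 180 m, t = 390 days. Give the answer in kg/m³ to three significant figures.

For an instantaneous plane source, C(x,t) = M/(n_e·A·√(4πDt)) · exp(−(x−vt)²/(4Dt)), with n_e·A the pore (flow) area.
Plume center vt = 0.46 × 390 = 179.4 m, so the well at 180 m is 0.6 m downgradient of the peak.
√(4πDt) = 15.96 m, giving peak height M/(n_e·A·√(4πDt)) = 1.6/(0.23 × 39 × 15.96) = 0.01118 kg/m³.
(x−vt)²/(4Dt) = (0.6)²/(4 × 0.052 × 390) = 0.004438; exp(−0.004438) = 0.9956.
C = 0.01118 × 0.9956 = 0.0111 kg/m³.

0.0111 kg/m³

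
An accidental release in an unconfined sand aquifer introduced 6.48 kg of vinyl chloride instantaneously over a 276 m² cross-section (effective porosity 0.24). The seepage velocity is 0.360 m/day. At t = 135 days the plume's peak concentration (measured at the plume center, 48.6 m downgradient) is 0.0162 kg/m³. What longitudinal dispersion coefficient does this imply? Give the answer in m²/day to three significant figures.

0.0215 m²/day

At the plume center C_max = M/(n_e·A·√(4πDt)), so D = M²/(4πt·(n_e·A·C_max)²).
n_e·A·C_max = 0.24 × 276 × 0.0162 = 1.073 kg/m.
D = 6.48²/(4π × 135 × 1.073²) = 0.0215 m²/day.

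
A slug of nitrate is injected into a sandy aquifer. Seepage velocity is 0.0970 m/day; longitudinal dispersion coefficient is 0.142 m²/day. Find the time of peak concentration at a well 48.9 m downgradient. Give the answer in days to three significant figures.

489 days

For the 1D instantaneous-source solution, setting ∂C/∂t = 0 at fixed x gives v²t² + 2Dt − x² = 0, so t = (√(D² + v²x²) − D)/v².
√(D² + v²x²) = √(0.142² + 0.0970² × 48.9²) = 4.745; v² = 0.009409.
t = (4.745 − 0.142)/0.009409 = 489 days (vs. the pure-advection estimate x/v = 504 d).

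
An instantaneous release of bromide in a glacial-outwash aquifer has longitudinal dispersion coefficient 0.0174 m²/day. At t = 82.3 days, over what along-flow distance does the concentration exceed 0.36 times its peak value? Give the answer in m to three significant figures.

The plume is Gaussian with σ = √(2Dt) = √(2 × 0.0174 × 82.3) = 1.692 m.
C/C_peak = exp(−Δx²/(2σ²)) = 0.36 ⇒ Δx = σ·√(−2 ln 0.36) = 1.692 × 1.429 = 2.418 m.
Width = 2Δx = 4.84 m.

4.84 m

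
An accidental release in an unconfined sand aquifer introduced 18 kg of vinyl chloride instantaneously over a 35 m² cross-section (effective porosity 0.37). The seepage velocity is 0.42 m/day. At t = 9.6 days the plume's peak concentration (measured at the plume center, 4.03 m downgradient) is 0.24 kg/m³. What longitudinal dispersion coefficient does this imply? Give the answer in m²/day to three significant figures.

At the plume center C_max = M/(n_e·A·√(4πDt)), so D = M²/(4πt·(n_e·A·C_max)²).
n_e·A·C_max = 0.37 × 35 × 0.24 = 3.108 kg/m.
D = 18²/(4π × 9.6 × 3.108²) = 0.278 m²/day.

0.278 m²/day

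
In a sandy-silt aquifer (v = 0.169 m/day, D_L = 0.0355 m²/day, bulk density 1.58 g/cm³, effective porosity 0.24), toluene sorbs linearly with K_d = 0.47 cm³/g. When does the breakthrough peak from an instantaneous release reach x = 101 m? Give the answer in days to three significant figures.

2440 days

Retardation factor R = 1 + ρ_b·K_d/n = 1 + 1.58 × 0.47/0.24 = 4.094.
Sorption retards both mechanisms: v_R = v/R = 0.04128 m/day, D_R = D/R = 0.008671 m²/day.
Peak time from v_R²t² + 2D_R t − x² = 0: t = (√(D_R² + v_R²x²) − D_R)/v_R².
√(D_R² + v_R²x²) = √(0.008671² + 0.04128² × 101²) = 4.169; v_R² = 0.001704.
t = (4.169 − 0.008671)/0.001704 = 2440 days.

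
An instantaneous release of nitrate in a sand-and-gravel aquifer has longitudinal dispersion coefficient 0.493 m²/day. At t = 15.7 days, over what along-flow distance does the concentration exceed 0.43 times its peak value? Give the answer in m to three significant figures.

The plume is Gaussian with σ = √(2Dt) = √(2 × 0.493 × 15.7) = 3.934 m.
C/C_peak = exp(−Δx²/(2σ²)) = 0.43 ⇒ Δx = σ·√(−2 ln 0.43) = 3.934 × 1.299 = 5.110 m.
Width = 2Δx = 10.2 m.

10.2 m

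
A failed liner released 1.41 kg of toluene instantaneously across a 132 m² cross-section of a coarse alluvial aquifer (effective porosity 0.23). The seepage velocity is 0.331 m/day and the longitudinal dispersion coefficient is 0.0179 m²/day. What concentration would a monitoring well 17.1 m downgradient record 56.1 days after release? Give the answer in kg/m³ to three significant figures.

For an instantaneous plane source, C(x,t) = M/(n_e·A·√(4πDt)) · exp(−(x−vt)²/(4Dt)), with n_e·A the pore (flow) area.
Plume center vt = 0.331 × 56.1 = 18.5691 m, so the well at 17.1 m is 1.4691 m upgradient of the peak.
√(4πDt) = 3.552 m, giving peak height M/(n_e·A·√(4πDt)) = 1.41/(0.23 × 132 × 3.552) = 0.01308 kg/m³.
(x−vt)²/(4Dt) = (-1.4691)²/(4 × 0.0179 × 56.1) = 0.5373; exp(−0.5373) = 0.5843.
C = 0.01308 × 0.5843 = 0.00764 kg/m³.

0.00764 kg/m³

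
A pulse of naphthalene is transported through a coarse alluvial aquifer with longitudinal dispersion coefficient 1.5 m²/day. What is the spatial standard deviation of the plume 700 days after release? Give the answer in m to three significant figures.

Dispersive spreading gives a Gaussian with σ² = 2Dt; advection only shifts the center.
σ = √(2 × 1.5 × 700) = 45.8 m.

45.8 m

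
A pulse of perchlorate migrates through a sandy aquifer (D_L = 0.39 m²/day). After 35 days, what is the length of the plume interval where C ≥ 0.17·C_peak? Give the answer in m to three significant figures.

19.7 m

The plume is Gaussian with σ = √(2Dt) = √(2 × 0.39 × 35) = 5.225 m.
C/C_peak = exp(−Δx²/(2σ²)) = 0.17 ⇒ Δx = σ·√(−2 ln 0.17) = 5.225 × 1.883 = 9.839 m.
Width = 2Δx = 19.7 m.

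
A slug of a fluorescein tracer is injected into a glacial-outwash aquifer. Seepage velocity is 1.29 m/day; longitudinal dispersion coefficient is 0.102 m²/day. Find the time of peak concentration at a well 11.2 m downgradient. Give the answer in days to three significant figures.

8.62 days

For the 1D instantaneous-source solution, setting ∂C/∂t = 0 at fixed x gives v²t² + 2Dt − x² = 0, so t = (√(D² + v²x²) − D)/v².
√(D² + v²x²) = √(0.102² + 1.29² × 11.2²) = 14.45; v² = 1.6641.
t = (14.45 − 0.102)/1.6641 = 8.62 days (vs. the pure-advection estimate x/v = 8.68 d).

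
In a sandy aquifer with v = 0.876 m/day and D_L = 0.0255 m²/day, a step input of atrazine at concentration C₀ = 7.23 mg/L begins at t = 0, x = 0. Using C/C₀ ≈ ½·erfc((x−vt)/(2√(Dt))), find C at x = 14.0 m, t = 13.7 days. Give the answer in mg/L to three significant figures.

For a continuous step input, C/C₀ ≈ ½·erfc((x−vt)/(2√(Dt))).
vt = 0.876 × 13.7 = 12.0012 m and 2√(Dt) = 2√(0.0255 × 13.7) = 1.182 m.
Argument (x−vt)/(2√(Dt)) = (14.0 − 12.0012)/1.182 = 1.691; ½·erfc(1.691) = 0.008391.
C = 7.23 × 0.008391 = 0.0607 mg/L.

0.0607 mg/L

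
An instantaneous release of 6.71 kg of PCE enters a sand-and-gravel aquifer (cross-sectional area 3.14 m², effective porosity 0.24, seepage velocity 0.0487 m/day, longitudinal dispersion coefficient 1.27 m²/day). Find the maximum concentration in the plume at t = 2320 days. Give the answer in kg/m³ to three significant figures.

The peak of an instantaneous 1D plume sits at x = vt; there the Gaussian factor is 1 and C_max = M/(n_e·A·√(4πDt)), where n_e·A is the pore area the mass is dissolved in.
√(4πDt) = √(4π × 1.27 × 2320) = 192.4 m, so C_max = 6.71/(0.24 × 3.14 × 192.4) = 0.0463 kg/m³.

0.0463 kg/m³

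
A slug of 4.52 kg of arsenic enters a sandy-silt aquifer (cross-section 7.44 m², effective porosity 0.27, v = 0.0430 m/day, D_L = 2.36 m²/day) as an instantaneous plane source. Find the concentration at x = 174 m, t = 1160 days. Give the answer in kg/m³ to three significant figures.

For an instantaneous plane source, C(x,t) = M/(n_e·A·√(4πDt)) · exp(−(x−vt)²/(4Dt)), with n_e·A the pore (flow) area.
Plume center vt = 0.0430 × 1160 = 49.88 m, so the well at 174 m is 124.12 m downgradient of the peak.
√(4πDt) = 185.5 m, giving peak height M/(n_e·A·√(4πDt)) = 4.52/(0.27 × 7.44 × 185.5) = 0.01213 kg/m³.
(x−vt)²/(4Dt) = (124.12)²/(4 × 2.36 × 1160) = 1.407; exp(−1.407) = 0.2449.
C = 0.01213 × 0.2449 = 0.00297 kg/m³.

0.00297 kg/m³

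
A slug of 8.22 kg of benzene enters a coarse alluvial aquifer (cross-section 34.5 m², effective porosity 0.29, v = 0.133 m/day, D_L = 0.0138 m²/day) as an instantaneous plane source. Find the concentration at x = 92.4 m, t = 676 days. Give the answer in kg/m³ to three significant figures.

0.0642 kg/m³

For an instantaneous plane source, C(x,t) = M/(n_e·A·√(4πDt)) · exp(−(x−vt)²/(4Dt)), with n_e·A the pore (flow) area.
Plume center vt = 0.133 × 676 = 89.908 m, so the well at 92.4 m is 2.492 m downgradient of the peak.
√(4πDt) = 10.83 m, giving peak height M/(n_e·A·√(4πDt)) = 8.22/(0.29 × 34.5 × 10.83) = 0.07586 kg/m³.
(x−vt)²/(4Dt) = (2.492)²/(4 × 0.0138 × 676) = 0.1664; exp(−0.1664) = 0.8467.
C = 0.07586 × 0.8467 = 0.0642 kg/m³.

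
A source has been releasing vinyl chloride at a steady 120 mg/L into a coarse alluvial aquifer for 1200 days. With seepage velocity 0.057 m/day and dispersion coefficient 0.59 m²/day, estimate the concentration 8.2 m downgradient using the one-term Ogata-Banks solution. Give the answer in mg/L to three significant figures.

113 mg/L

For a continuous step input, C/C₀ ≈ ½·erfc((x−vt)/(2√(Dt))).
vt = 0.057 × 1200 = 68.4 m and 2√(Dt) = 2√(0.59 × 1200) = 53.22 m.
Argument (x−vt)/(2√(Dt)) = (8.2 − 68.4)/53.22 = -1.131; ½·erfc(-1.131) = 0.9451.
C = 120 × 0.9451 = 113 mg/L.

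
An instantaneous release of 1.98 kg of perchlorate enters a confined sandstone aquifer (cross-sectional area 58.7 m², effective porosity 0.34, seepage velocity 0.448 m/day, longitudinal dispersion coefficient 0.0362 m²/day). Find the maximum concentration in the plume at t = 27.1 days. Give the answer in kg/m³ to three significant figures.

0.0283 kg/m³

The peak of an instantaneous 1D plume sits at x = vt; there the Gaussian factor is 1 and C_max = M/(n_e·A·√(4πDt)), where n_e·A is the pore area the mass is dissolved in.
√(4πDt) = √(4π × 0.0362 × 27.1) = 3.511 m, so C_max = 1.98/(0.34 × 58.7 × 3.511) = 0.0283 kg/m³.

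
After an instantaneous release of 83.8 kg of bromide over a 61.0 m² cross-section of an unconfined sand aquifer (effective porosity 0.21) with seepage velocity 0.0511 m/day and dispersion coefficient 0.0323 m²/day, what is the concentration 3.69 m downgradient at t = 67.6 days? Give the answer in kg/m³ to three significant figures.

For an instantaneous plane source, C(x,t) = M/(n_e·A·√(4πDt)) · exp(−(x−vt)²/(4Dt)), with n_e·A the pore (flow) area.
Plume center vt = 0.0511 × 67.6 = 3.45436 m, so the well at 3.69 m is 0.23564 m downgradient of the peak.
√(4πDt) = 5.238 m, giving peak height M/(n_e·A·√(4πDt)) = 83.8/(0.21 × 61.0 × 5.238) = 1.249 kg/m³.
(x−vt)²/(4Dt) = (0.23564)²/(4 × 0.0323 × 67.6) = 0.006358; exp(−0.006358) = 0.9937.
C = 1.249 × 0.9937 = 1.24 kg/m³.

1.24 kg/m³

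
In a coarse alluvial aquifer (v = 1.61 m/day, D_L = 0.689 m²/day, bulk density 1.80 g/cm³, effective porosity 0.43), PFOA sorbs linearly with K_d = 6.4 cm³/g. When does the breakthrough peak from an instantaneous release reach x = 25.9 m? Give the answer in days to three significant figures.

Retardation factor R = 1 + ρ_b·K_d/n = 1 + 1.80 × 6.4/0.43 = 27.79.
Sorption retards both mechanisms: v_R = v/R = 0.05793 m/day, D_R = D/R = 0.02479 m²/day.
Peak time from v_R²t² + 2D_R t − x² = 0: t = (√(D_R² + v_R²x²) − D_R)/v_R².
√(D_R² + v_R²x²) = √(0.02479² + 0.05793² × 25.9²) = 1.501; v_R² = 0.003356.
t = (1.501 − 0.02479)/0.003356 = 440 days.

440 days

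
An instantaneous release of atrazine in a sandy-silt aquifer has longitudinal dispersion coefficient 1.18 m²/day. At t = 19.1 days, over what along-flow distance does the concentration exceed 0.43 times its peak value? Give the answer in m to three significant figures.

The plume is Gaussian with σ = √(2Dt) = √(2 × 1.18 × 19.1) = 6.714 m.
C/C_peak = exp(−Δx²/(2σ²)) = 0.43 ⇒ Δx = σ·√(−2 ln 0.43) = 6.714 × 1.299 = 8.721 m.
Width = 2Δx = 17.4 m.

17.4 m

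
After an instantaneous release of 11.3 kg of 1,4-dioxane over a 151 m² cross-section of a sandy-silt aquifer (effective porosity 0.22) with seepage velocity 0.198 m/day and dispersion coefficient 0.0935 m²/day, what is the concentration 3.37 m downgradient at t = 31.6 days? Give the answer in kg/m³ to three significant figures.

For an instantaneous plane source, C(x,t) = M/(n_e·A·√(4πDt)) · exp(−(x−vt)²/(4Dt)), with n_e·A the pore (flow) area.
Plume center vt = 0.198 × 31.6 = 6.2568 m, so the well at 3.37 m is 2.8868 m upgradient of the peak.
√(4πDt) = 6.093 m, giving peak height M/(n_e·A·√(4πDt)) = 11.3/(0.22 × 151 × 6.093) = 0.05583 kg/m³.
(x−vt)²/(4Dt) = (-2.8868)²/(4 × 0.0935 × 31.6) = 0.7051; exp(−0.7051) = 0.4941.
C = 0.05583 × 0.4941 = 0.0276 kg/m³.

0.0276 kg/m³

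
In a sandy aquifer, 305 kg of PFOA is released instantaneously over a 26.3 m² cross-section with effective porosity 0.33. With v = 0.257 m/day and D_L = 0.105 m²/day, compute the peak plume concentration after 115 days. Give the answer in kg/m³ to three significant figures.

The peak of an instantaneous 1D plume sits at x = vt; there the Gaussian factor is 1 and C_max = M/(n_e·A·√(4πDt)), where n_e·A is the pore area the mass is dissolved in.
√(4πDt) = √(4π × 0.105 × 115) = 12.32 m, so C_max = 305/(0.33 × 26.3 × 12.32) = 2.85 kg/m³.

2.85 kg/m³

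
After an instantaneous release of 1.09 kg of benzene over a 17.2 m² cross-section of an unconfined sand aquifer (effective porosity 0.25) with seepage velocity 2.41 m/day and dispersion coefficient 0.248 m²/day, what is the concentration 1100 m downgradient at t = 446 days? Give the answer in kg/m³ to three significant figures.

0.00163 kg/m³

For an instantaneous plane source, C(x,t) = M/(n_e·A·√(4πDt)) · exp(−(x−vt)²/(4Dt)), with n_e·A the pore (flow) area.
Plume center vt = 2.41 × 446 = 1074.86 m, so the well at 1100 m is 25.14 m downgradient of the peak.
√(4πDt) = 37.28 m, giving peak height M/(n_e·A·√(4πDt)) = 1.09/(0.25 × 17.2 × 37.28) = 0.006800 kg/m³.
(x−vt)²/(4Dt) = (25.14)²/(4 × 0.248 × 446) = 1.429; exp(−1.429) = 0.2395.
C = 0.006800 × 0.2395 = 0.00163 kg/m³.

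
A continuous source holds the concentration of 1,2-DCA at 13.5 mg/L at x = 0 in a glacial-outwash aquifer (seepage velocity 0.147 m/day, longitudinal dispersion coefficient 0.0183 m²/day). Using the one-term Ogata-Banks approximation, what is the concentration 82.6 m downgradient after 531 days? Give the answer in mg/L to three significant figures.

For a continuous step input, C/C₀ ≈ ½·erfc((x−vt)/(2√(Dt))).
vt = 0.147 × 531 = 78.057 m and 2√(Dt) = 2√(0.0183 × 531) = 6.235 m.
Argument (x−vt)/(2√(Dt)) = (82.6 − 78.057)/6.235 = 0.7286; ½·erfc(0.7286) = 0.1514.
C = 13.5 × 0.1514 = 2.04 mg/L.

2.04 mg/L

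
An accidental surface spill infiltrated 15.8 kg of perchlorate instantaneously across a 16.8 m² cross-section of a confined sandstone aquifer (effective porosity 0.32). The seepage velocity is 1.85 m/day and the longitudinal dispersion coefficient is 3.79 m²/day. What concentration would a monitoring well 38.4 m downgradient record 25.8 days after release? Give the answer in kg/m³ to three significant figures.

0.0671 kg/m³

For an instantaneous plane source, C(x,t) = M/(n_e·A·√(4πDt)) · exp(−(x−vt)²/(4Dt)), with n_e·A the pore (flow) area.
Plume center vt = 1.85 × 25.8 = 47.73 m, so the well at 38.4 m is 9.33 m upgradient of the peak.
√(4πDt) = 35.05 m, giving peak height M/(n_e·A·√(4πDt)) = 15.8/(0.32 × 16.8 × 35.05) = 0.08385 kg/m³.
(x−vt)²/(4Dt) = (-9.33)²/(4 × 3.79 × 25.8) = 0.2226; exp(−0.2226) = 0.8004.
C = 0.08385 × 0.8004 = 0.0671 kg/m³.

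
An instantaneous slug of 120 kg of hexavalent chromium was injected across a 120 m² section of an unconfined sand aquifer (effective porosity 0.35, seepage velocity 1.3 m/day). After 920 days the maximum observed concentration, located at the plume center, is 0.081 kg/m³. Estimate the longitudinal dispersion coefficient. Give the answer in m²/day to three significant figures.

At the plume center C_max = M/(n_e·A·√(4πDt)), so D = M²/(4πt·(n_e·A·C_max)²).
n_e·A·C_max = 0.35 × 120 × 0.081 = 3.402 kg/m.
D = 120²/(4π × 920 × 3.402²) = 0.108 m²/day.

0.108 m²/day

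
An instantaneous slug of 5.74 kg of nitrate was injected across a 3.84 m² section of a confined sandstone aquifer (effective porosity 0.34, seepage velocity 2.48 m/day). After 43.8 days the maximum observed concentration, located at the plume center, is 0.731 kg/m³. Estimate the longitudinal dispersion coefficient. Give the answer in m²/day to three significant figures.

At the plume center C_max = M/(n_e·A·√(4πDt)), so D = M²/(4πt·(n_e·A·C_max)²).
n_e·A·C_max = 0.34 × 3.84 × 0.731 = 0.9544 kg/m.
D = 5.74²/(4π × 43.8 × 0.9544²) = 0.0657 m²/day.

0.0657 m²/day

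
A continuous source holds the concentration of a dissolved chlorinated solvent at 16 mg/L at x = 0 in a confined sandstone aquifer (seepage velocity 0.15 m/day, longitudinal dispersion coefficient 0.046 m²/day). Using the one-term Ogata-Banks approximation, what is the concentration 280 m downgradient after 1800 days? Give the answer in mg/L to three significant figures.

For a continuous step input, C/C₀ ≈ ½·erfc((x−vt)/(2√(Dt))).
vt = 0.15 × 1800 = 270 m and 2√(Dt) = 2√(0.046 × 1800) = 18.20 m.
Argument (x−vt)/(2√(Dt)) = (280 − 270)/18.20 = 0.5495; ½·erfc(0.5495) = 0.2185.
C = 16 × 0.2185 = 3.50 mg/L.

3.50 mg/L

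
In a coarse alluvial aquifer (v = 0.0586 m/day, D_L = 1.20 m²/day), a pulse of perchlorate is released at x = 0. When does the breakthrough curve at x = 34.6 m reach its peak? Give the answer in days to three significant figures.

337 days

For the 1D instantaneous-source solution, setting ∂C/∂t = 0 at fixed x gives v²t² + 2Dt − x² = 0, so t = (√(D² + v²x²) − D)/v².
√(D² + v²x²) = √(1.20² + 0.0586² × 34.6²) = 2.356; v² = 0.00343396.
t = (2.356 − 1.20)/0.00343396 = 337 days (vs. the pure-advection estimate x/v = 590 d).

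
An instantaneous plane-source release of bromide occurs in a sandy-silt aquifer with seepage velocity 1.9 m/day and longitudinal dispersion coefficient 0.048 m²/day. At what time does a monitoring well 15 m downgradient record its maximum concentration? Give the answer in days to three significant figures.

For the 1D instantaneous-source solution, setting ∂C/∂t = 0 at fixed x gives v²t² + 2Dt − x² = 0, so t = (√(D² + v²x²) − D)/v².
√(D² + v²x²) = √(0.048² + 1.9² × 15²) = 28.50; v² = 3.61.
t = (28.50 − 0.048)/3.61 = 7.88 days (vs. the pure-advection estimate x/v = 7.89 d).

7.88 days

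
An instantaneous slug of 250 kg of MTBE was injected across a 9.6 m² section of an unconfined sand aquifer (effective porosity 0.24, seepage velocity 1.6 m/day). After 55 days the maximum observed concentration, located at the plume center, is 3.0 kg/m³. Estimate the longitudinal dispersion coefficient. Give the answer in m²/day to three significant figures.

At the plume center C_max = M/(n_e·A·√(4πDt)), so D = M²/(4πt·(n_e·A·C_max)²).
n_e·A·C_max = 0.24 × 9.6 × 3.0 = 6.912 kg/m.
D = 250²/(4π × 55 × 6.912²) = 1.89 m²/day.

1.89 m²/day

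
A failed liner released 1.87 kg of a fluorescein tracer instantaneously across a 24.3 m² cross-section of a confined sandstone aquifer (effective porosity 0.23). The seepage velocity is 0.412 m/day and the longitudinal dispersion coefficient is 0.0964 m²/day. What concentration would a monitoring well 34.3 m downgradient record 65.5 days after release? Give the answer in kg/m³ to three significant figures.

For an instantaneous plane source, C(x,t) = M/(n_e·A·√(4πDt)) · exp(−(x−vt)²/(4Dt)), with n_e·A the pore (flow) area.
Plume center vt = 0.412 × 65.5 = 26.986 m, so the well at 34.3 m is 7.314 m downgradient of the peak.
√(4πDt) = 8.908 m, giving peak height M/(n_e·A·√(4πDt)) = 1.87/(0.23 × 24.3 × 8.908) = 0.03756 kg/m³.
(x−vt)²/(4Dt) = (7.314)²/(4 × 0.0964 × 65.5) = 2.118; exp(−2.118) = 0.1203.
C = 0.03756 × 0.1203 = 0.00452 kg/m³.

0.00452 kg/m³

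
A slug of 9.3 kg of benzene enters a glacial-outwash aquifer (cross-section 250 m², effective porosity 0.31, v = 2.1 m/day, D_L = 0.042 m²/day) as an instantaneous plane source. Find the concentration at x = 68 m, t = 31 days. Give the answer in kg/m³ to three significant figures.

0.00590 kg/m³

For an instantaneous plane source, C(x,t) = M/(n_e·A·√(4πDt)) · exp(−(x−vt)²/(4Dt)), with n_e·A the pore (flow) area.
Plume center vt = 2.1 × 31 = 65.1 m, so the well at 68 m is 2.9 m downgradient of the peak.
√(4πDt) = 4.045 m, giving peak height M/(n_e·A·√(4πDt)) = 9.3/(0.31 × 250 × 4.045) = 0.02967 kg/m³.
(x−vt)²/(4Dt) = (2.9)²/(4 × 0.042 × 31) = 1.615; exp(−1.615) = 0.1989.
C = 0.02967 × 0.1989 = 0.00590 kg/m³.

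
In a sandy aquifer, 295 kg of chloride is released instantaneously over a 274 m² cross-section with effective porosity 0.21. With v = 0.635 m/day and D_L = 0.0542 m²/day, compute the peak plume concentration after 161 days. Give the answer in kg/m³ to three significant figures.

0.490 kg/m³

The peak of an instantaneous 1D plume sits at x = vt; there the Gaussian factor is 1 and C_max = M/(n_e·A·√(4πDt)), where n_e·A is the pore area the mass is dissolved in.
√(4πDt) = √(4π × 0.0542 × 161) = 10.47 m, so C_max = 295/(0.21 × 274 × 10.47) = 0.490 kg/m³.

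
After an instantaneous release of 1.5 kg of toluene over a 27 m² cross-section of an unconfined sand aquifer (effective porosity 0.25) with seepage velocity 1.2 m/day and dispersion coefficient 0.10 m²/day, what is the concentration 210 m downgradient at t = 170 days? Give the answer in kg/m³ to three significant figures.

0.00895 kg/m³

For an instantaneous plane source, C(x,t) = M/(n_e·A·√(4πDt)) · exp(−(x−vt)²/(4Dt)), with n_e·A the pore (flow) area.
Plume center vt = 1.2 × 170 = 204 m, so the well at 210 m is 6 m downgradient of the peak.
√(4πDt) = 14.62 m, giving peak height M/(n_e·A·√(4πDt)) = 1.5/(0.25 × 27 × 14.62) = 0.01520 kg/m³.
(x−vt)²/(4Dt) = (6)²/(4 × 0.10 × 170) = 0.5294; exp(−0.5294) = 0.5890.
C = 0.01520 × 0.5890 = 0.00895 kg/m³.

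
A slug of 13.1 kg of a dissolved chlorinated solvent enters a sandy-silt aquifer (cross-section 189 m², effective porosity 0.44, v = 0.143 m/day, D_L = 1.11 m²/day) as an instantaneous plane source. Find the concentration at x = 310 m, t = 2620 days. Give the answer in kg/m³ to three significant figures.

0.000575 kg/m³

For an instantaneous plane source, C(x,t) = M/(n_e·A·√(4πDt)) · exp(−(x−vt)²/(4Dt)), with n_e·A the pore (flow) area.
Plume center vt = 0.143 × 2620 = 374.66 m, so the well at 310 m is 64.66 m upgradient of the peak.
√(4πDt) = 191.2 m, giving peak height M/(n_e·A·√(4πDt)) = 13.1/(0.44 × 189 × 191.2) = 0.0008239 kg/m³.
(x−vt)²/(4Dt) = (-64.66)²/(4 × 1.11 × 2620) = 0.3594; exp(−0.3594) = 0.6981.
C = 0.0008239 × 0.6981 = 0.000575 kg/m³.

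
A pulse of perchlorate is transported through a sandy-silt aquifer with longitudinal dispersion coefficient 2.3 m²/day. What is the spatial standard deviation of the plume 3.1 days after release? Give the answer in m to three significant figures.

3.78 m

Dispersive spreading gives a Gaussian with σ² = 2Dt; advection only shifts the center.
σ = √(2 × 2.3 × 3.1) = 3.78 m.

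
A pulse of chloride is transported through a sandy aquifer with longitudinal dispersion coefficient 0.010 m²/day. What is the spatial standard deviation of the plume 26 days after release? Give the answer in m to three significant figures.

0.721 m

Dispersive spreading gives a Gaussian with σ² = 2Dt; advection only shifts the center.
σ = √(2 × 0.010 × 26) = 0.721 m.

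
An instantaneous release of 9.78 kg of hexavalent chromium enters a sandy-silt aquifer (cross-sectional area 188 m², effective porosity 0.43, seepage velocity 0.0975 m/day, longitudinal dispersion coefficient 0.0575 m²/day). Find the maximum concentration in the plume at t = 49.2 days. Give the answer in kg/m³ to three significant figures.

The peak of an instantaneous 1D plume sits at x = vt; there the Gaussian factor is 1 and C_max = M/(n_e·A·√(4πDt)), where n_e·A is the pore area the mass is dissolved in.
√(4πDt) = √(4π × 0.0575 × 49.2) = 5.962 m, so C_max = 9.78/(0.43 × 188 × 5.962) = 0.0203 kg/m³.

0.0203 kg/m³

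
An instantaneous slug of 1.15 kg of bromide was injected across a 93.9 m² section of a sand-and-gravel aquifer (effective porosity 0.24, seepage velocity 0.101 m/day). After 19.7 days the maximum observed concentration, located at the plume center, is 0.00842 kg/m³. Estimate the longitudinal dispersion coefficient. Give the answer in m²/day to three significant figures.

At the plume center C_max = M/(n_e·A·√(4πDt)), so D = M²/(4πt·(n_e·A·C_max)²).
n_e·A·C_max = 0.24 × 93.9 × 0.00842 = 0.1898 kg/m.
D = 1.15²/(4π × 19.7 × 0.1898²) = 0.148 m²/day.

0.148 m²/day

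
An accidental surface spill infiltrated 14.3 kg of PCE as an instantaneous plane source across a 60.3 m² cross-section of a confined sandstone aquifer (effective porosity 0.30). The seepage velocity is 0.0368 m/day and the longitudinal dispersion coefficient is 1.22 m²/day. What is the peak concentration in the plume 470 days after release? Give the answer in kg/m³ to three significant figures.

The peak of an instantaneous 1D plume sits at x = vt; there the Gaussian factor is 1 and C_max = M/(n_e·A·√(4πDt)), where n_e·A is the pore area the mass is dissolved in.
√(4πDt) = √(4π × 1.22 × 470) = 84.89 m, so C_max = 14.3/(0.30 × 60.3 × 84.89) = 0.00931 kg/m³.

0.00931 kg/m³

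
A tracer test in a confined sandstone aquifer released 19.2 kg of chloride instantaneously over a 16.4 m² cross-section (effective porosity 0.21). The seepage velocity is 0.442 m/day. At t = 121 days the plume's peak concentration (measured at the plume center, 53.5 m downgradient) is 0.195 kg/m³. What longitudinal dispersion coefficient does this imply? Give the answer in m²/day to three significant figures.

At the plume center C_max = M/(n_e·A·√(4πDt)), so D = M²/(4πt·(n_e·A·C_max)²).
n_e·A·C_max = 0.21 × 16.4 × 0.195 = 0.6716 kg/m.
D = 19.2²/(4π × 121 × 0.6716²) = 0.538 m²/day.

0.538 m²/day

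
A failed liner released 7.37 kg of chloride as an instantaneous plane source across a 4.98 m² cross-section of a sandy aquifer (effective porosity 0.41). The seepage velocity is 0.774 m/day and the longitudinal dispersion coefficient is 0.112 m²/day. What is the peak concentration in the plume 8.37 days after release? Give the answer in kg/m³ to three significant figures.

The peak of an instantaneous 1D plume sits at x = vt; there the Gaussian factor is 1 and C_max = M/(n_e·A·√(4πDt)), where n_e·A is the pore area the mass is dissolved in.
√(4πDt) = √(4π × 0.112 × 8.37) = 3.432 m, so C_max = 7.37/(0.41 × 4.98 × 3.432) = 1.05 kg/m³.

1.05 kg/m³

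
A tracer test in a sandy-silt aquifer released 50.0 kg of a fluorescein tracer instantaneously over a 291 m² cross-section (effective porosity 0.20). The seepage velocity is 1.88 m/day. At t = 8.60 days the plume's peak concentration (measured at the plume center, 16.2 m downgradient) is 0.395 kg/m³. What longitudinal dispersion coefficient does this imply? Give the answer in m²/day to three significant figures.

0.0438 m²/day

At the plume center C_max = M/(n_e·A·√(4πDt)), so D = M²/(4πt·(n_e·A·C_max)²).
n_e·A·C_max = 0.20 × 291 × 0.395 = 22.99 kg/m.
D = 50.0²/(4π × 8.60 × 22.99²) = 0.0438 m²/day.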